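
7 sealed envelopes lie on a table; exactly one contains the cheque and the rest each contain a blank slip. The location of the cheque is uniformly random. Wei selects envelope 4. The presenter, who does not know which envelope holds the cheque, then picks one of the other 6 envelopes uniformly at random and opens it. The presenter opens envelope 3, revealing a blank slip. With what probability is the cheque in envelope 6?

1/6

Because the presenter chose which envelope to open without knowing where the cheque is, the choice is independent of the prize location. Learning that envelope 3 does not hold the cheque simply rules out that one location and leaves the remaining 6 envelopes still equally likely by symmetry.
So P(the cheque in envelope 6) = 1/6.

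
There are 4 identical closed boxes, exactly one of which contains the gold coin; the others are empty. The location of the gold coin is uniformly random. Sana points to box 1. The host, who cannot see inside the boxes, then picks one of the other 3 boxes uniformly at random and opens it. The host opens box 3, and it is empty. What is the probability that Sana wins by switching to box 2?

1/3

Because the host chose which box to open without knowing where the gold coin is, the choice is independent of the prize location. Learning that box 3 does not hold the gold coin simply rules out that one location and leaves the remaining 3 boxes still equally likely by symmetry.
So P(the gold coin in box 2) = 1/3.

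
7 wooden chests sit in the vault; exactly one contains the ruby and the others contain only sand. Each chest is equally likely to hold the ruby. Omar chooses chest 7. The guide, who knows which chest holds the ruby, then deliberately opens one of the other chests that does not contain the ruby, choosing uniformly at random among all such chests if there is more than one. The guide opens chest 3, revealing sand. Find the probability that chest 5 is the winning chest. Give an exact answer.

Condition on the true location of the ruby.
If it is in any of chests 1, 2, 4, 5, and 6 (prior 1/7 each): the guide has 5 equally likely choices, so probability 1/5; weight (1/7)·(1/5) = 1/35 each.
If it is in chest 3 (prior 1/7): the guide opened chest 3, so this case is ruled out; weight (1/7)·0 = 0.
If it is in chest 7 (prior 1/7): the guide has 6 equally likely choices, so probability 1/6; weight (1/7)·(1/6) = 1/42.
The weights sum to 1/6.
So P(the ruby in chest 5 | the guide opened chest 3) = (1/35) / (1/6) = 6/35.

6/35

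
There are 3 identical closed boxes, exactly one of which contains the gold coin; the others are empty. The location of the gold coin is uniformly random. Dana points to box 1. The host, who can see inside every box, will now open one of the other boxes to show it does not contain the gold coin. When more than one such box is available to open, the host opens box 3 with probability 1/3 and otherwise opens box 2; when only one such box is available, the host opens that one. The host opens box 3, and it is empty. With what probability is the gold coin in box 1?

1/4

Condition on the true location of the gold coin.
If it is in box 1 (prior 1/3): box 3 is available, opened with probability 1/3; weight (1/3)·(1/3) = 1/9.
If it is in box 2 (prior 1/3): only box 3 is available, probability 1; weight (1/3)·1 = 1/3.
If it is in box 3 (prior 1/3): the host opened box 3, so this case is ruled out; weight (1/3)·0 = 0.
The weights sum to 4/9.
So P(the gold coin in box 1 | the host opened box 3) = (1/9) / (4/9) = 1/4.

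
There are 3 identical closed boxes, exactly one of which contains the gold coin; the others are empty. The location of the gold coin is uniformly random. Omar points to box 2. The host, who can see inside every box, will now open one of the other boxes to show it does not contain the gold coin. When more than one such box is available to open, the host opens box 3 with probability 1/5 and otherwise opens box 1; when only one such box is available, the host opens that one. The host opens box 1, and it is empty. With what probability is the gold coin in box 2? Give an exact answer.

Condition on the true location of the gold coin.
If it is in box 1 (prior 1/3): the host opened box 1, so this case is ruled out; weight (1/3)·0 = 0.
If it is in box 2 (prior 1/3): box 3 is available but not opened, probability 4/5; weight (1/3)·(4/5) = 4/15.
If it is in box 3 (prior 1/3): only box 1 is available, probability 1; weight (1/3)·1 = 1/3.
The weights sum to 3/5.
So P(the gold coin in box 2 | the host opened box 1) = (4/15) / (3/5) = 4/9.

4/9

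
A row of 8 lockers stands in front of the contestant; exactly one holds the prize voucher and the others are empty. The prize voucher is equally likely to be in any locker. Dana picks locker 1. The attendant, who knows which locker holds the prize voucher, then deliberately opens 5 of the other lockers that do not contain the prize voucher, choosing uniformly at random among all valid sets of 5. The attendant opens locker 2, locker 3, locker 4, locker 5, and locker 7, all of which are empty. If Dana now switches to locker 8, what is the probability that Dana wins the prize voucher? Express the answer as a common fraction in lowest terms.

Consider each possible location of the prize voucher in turn.
If it is in locker 1 (prior 1/8): the attendant has 21 equally likely choices, so probability 1/21; weight (1/8)·(1/21) = 1/168.
If it is in any of lockers 2, 3, 4, 5, and 7 (prior 1/8 each): that locker was opened and seen not to hold the prize — ruled out; weight (1/8)·0 = 0 each.
If it is in either of lockers 6 and 8 (prior 1/8 each): the attendant has 6 equally likely choices, so probability 1/6; weight (1/8)·(1/6) = 1/48 each.
The weights sum to 1/21.
So P(the prize voucher in locker 8 | the attendant opened locker 2, locker 3, locker 4, locker 5, and locker 7) = (1/48) / (1/21) = 7/16.

7/16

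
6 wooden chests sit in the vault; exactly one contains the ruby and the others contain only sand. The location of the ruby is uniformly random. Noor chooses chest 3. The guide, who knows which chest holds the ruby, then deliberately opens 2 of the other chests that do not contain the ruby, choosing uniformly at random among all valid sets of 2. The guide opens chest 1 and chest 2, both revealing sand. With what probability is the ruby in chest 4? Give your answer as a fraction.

5/18

Condition on the true location of the ruby.
If it is in either of chests 1 and 2 (prior 1/6 each): that chest was opened and seen not to hold the prize — ruled out; weight (1/6)·0 = 0 each.
If it is in chest 3 (prior 1/6): the guide has 10 equally likely choices, so probability 1/10; weight (1/6)·(1/10) = 1/60.
If it is in any of chests 4, 5, and 6 (prior 1/6 each): the guide has 6 equally likely choices, so probability 1/6; weight (1/6)·(1/6) = 1/36 each.
The weights sum to 1/10.
So P(the ruby in chest 4 | the guide opened chest 1 and chest 2) = (1/36) / (1/10) = 5/18.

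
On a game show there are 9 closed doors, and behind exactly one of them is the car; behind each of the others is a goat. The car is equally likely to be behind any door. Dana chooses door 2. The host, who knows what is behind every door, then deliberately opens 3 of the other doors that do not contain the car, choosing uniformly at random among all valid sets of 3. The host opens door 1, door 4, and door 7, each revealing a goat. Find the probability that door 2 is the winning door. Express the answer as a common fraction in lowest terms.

Apply Bayes' rule, conditioning on where the car actually is.
If it is behind any of doors 1, 4, and 7 (prior 1/9 each): that door was opened and seen not to hold the prize — ruled out; weight (1/9)·0 = 0 each.
If it is behind door 2 (prior 1/9): the host has 56 equally likely choices, so probability 1/56; weight (1/9)·(1/56) = 1/504.
If it is behind any of doors 3, 5, 6, 8, and 9 (prior 1/9 each): the host has 35 equally likely choices, so probability 1/35; weight (1/9)·(1/35) = 1/315 each.
The weights sum to 1/56.
So P(the car behind door 2 | the host opened door 1, door 4, and door 7) = (1/504) / (1/56) = 1/9.

1/9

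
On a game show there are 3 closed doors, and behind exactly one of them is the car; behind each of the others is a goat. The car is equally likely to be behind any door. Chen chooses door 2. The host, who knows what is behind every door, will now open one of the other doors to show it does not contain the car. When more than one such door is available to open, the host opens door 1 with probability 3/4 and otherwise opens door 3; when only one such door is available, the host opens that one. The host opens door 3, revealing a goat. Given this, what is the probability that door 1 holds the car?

4/5

Condition on the true location of the car.
If it is behind door 1 (prior 1/3): only door 3 is available, probability 1; weight (1/3)·1 = 1/3.
If it is behind door 2 (prior 1/3): door 1 is available but not opened, probability 1/4; weight (1/3)·(1/4) = 1/12.
If it is behind door 3 (prior 1/3): the host opened door 3, so this case is ruled out; weight (1/3)·0 = 0.
The weights sum to 5/12.
So P(the car behind door 1 | the host opened door 3) = (1/3) / (5/12) = 4/5.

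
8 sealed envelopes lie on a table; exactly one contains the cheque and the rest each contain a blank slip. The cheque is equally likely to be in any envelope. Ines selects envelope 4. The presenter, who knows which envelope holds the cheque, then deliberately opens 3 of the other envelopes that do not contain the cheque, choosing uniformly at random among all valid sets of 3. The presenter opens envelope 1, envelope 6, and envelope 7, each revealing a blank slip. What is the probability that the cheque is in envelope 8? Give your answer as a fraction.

Consider each possible location of the cheque in turn.
If it is in any of envelopes 1, 6, and 7 (prior 1/8 each): that envelope was opened and seen not to hold the prize — ruled out; weight (1/8)·0 = 0 each.
If it is in any of envelopes 2, 3, 5, and 8 (prior 1/8 each): the presenter has 20 equally likely choices, so probability 1/20; weight (1/8)·(1/20) = 1/160 each.
If it is in envelope 4 (prior 1/8): the presenter has 35 equally likely choices, so probability 1/35; weight (1/8)·(1/35) = 1/280.
The weights sum to 1/35.
So P(the cheque in envelope 8 | the presenter opened envelope 1, envelope 6, and envelope 7) = (1/160) / (1/35) = 7/32.

7/32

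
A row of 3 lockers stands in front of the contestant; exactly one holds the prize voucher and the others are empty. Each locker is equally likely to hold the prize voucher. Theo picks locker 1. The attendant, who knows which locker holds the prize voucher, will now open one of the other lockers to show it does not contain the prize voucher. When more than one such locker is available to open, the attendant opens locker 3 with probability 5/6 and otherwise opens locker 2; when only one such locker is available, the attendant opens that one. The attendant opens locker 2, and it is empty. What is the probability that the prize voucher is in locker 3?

Apply Bayes' rule, conditioning on where the prize voucher actually is.
If it is in locker 1 (prior 1/3): locker 3 is available but not opened, probability 1/6; weight (1/3)·(1/6) = 1/18.
If it is in locker 2 (prior 1/3): the attendant opened locker 2, so this case is ruled out; weight (1/3)·0 = 0.
If it is in locker 3 (prior 1/3): only locker 2 is available, probability 1; weight (1/3)·1 = 1/3.
The weights sum to 7/18.
So P(the prize voucher in locker 3 | the attendant opened locker 2) = (1/3) / (7/18) = 6/7.

6/7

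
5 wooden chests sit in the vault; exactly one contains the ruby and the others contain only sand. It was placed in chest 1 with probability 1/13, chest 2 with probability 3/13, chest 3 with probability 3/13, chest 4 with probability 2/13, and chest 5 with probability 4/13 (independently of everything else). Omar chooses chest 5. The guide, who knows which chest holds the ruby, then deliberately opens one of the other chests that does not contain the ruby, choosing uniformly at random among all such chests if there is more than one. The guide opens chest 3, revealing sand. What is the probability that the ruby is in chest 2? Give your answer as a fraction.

Apply Bayes' rule, conditioning on where the ruby actually is.
If it is in chest 1 (prior 1/13): the guide has 3 equally likely choices, so probability 1/3; weight (1/13)·(1/3) = 1/39.
If it is in chest 2 (prior 3/13): the guide has 3 equally likely choices, so probability 1/3; weight (3/13)·(1/3) = 1/13.
If it is in chest 3 (prior 3/13): the guide opened chest 3, so this case is ruled out; weight (3/13)·0 = 0.
If it is in chest 4 (prior 2/13): the guide has 3 equally likely choices, so probability 1/3; weight (2/13)·(1/3) = 2/39.
If it is in chest 5 (prior 4/13): the guide has 4 equally likely choices, so probability 1/4; weight (4/13)·(1/4) = 1/13.
The weights sum to 3/13.
So P(the ruby in chest 2 | the guide opened chest 3) = (1/13) / (3/13) = 1/3.

1/3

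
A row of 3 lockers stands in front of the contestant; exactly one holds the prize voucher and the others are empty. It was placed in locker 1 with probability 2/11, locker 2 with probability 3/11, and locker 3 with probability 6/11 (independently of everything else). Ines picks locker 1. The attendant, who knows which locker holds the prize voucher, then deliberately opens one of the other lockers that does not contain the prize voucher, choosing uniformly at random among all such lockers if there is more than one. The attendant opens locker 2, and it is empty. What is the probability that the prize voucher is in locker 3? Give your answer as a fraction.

Apply Bayes' rule, conditioning on where the prize voucher actually is.
If it is in locker 1 (prior 2/11): the attendant has 2 equally likely choices, so probability 1/2; weight (2/11)·(1/2) = 1/11.
If it is in locker 2 (prior 3/11): the attendant opened locker 2, so this case is ruled out; weight (3/11)·0 = 0.
If it is in locker 3 (prior 6/11): the attendant has no choice, probability 1; weight (6/11)·1 = 6/11.
The weights sum to 7/11.
So P(the prize voucher in locker 3 | the attendant opened locker 2) = (6/11) / (7/11) = 6/7.

6/7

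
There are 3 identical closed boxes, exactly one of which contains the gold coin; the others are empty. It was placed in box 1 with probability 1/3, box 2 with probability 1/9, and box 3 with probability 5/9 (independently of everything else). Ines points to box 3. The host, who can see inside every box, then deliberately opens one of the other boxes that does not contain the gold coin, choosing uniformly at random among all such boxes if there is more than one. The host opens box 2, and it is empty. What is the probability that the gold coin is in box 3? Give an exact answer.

Consider each possible location of the gold coin in turn.
If it is in box 1 (prior 1/3): the host has no choice, probability 1; weight (1/3)·1 = 1/3.
If it is in box 2 (prior 1/9): the host opened box 2, so this case is ruled out; weight (1/9)·0 = 0.
If it is in box 3 (prior 5/9): the host has 2 equally likely choices, so probability 1/2; weight (5/9)·(1/2) = 5/18.
The weights sum to 11/18.
So P(the gold coin in box 3 | the host opened box 2) = (5/18) / (11/18) = 5/11.

5/11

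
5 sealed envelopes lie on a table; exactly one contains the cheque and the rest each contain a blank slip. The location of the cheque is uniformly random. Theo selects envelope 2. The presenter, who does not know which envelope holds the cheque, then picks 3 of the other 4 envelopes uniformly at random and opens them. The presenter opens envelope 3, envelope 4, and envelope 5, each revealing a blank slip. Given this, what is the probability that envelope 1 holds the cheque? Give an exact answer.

Apply Bayes' rule, conditioning on where the cheque actually is.
If it is in either of envelopes 1 and 2 (prior 1/5 each): the presenter picks exactly this set with probability 1/4 regardless, and none is the prize; weight (1/5)·(1/4) = 1/20 each.
If it is in any of envelopes 3, 4, and 5 (prior 1/5 each): that envelope was opened and seen not to hold the prize — ruled out; weight (1/5)·0 = 0 each.
The weights sum to 1/10.
So P(the cheque in envelope 1 | the presenter opened envelope 3, envelope 4, and envelope 5) = (1/20) / (1/10) = 1/2.

1/2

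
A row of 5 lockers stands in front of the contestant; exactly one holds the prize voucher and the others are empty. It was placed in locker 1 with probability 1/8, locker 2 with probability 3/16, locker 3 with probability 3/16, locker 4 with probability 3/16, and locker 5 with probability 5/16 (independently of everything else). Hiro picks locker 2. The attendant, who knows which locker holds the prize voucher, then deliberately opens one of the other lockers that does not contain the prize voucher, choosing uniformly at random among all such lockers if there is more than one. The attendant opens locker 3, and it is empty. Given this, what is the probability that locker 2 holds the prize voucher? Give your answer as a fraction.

Apply Bayes' rule, conditioning on where the prize voucher actually is.
If it is in locker 1 (prior 1/8): the attendant has 3 equally likely choices, so probability 1/3; weight (1/8)·(1/3) = 1/24.
If it is in locker 2 (prior 3/16): the attendant has 4 equally likely choices, so probability 1/4; weight (3/16)·(1/4) = 3/64.
If it is in locker 3 (prior 3/16): the attendant opened locker 3, so this case is ruled out; weight (3/16)·0 = 0.
If it is in locker 4 (prior 3/16): the attendant has 3 equally likely choices, so probability 1/3; weight (3/16)·(1/3) = 1/16.
If it is in locker 5 (prior 5/16): the attendant has 3 equally likely choices, so probability 1/3; weight (5/16)·(1/3) = 5/48.
The weights sum to 49/192.
So P(the prize voucher in locker 2 | the attendant opened locker 3) = (3/64) / (49/192) = 9/49.

9/49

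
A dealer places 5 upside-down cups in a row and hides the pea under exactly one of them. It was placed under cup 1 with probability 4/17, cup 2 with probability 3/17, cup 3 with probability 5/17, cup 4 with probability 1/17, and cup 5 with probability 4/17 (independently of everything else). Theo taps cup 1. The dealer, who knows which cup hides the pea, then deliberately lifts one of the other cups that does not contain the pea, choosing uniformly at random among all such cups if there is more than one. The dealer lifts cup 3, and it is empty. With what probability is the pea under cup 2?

Consider each possible location of the pea in turn.
If it is under cup 1 (prior 4/17): the dealer has 4 equally likely choices, so probability 1/4; weight (4/17)·(1/4) = 1/17.
If it is under cup 2 (prior 3/17): the dealer has 3 equally likely choices, so probability 1/3; weight (3/17)·(1/3) = 1/17.
If it is under cup 3 (prior 5/17): the dealer opened cup 3, so this case is ruled out; weight (5/17)·0 = 0.
If it is under cup 4 (prior 1/17): the dealer has 3 equally likely choices, so probability 1/3; weight (1/17)·(1/3) = 1/51.
If it is under cup 5 (prior 4/17): the dealer has 3 equally likely choices, so probability 1/3; weight (4/17)·(1/3) = 4/51.
The weights sum to 11/51.
So P(the pea under cup 2 | the dealer opened cup 3) = (1/17) / (11/51) = 3/11.

3/11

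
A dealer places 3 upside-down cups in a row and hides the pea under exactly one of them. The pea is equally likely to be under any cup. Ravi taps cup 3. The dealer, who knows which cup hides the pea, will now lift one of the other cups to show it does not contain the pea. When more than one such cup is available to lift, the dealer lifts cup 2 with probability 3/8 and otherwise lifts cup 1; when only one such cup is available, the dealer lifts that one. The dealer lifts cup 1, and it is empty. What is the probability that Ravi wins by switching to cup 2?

8/13

Condition on the true location of the pea.
If it is under cup 1 (prior 1/3): the dealer opened cup 1, so this case is ruled out; weight (1/3)·0 = 0.
If it is under cup 2 (prior 1/3): only cup 1 is available, probability 1; weight (1/3)·1 = 1/3.
If it is under cup 3 (prior 1/3): cup 2 is available but not opened, probability 5/8; weight (1/3)·(5/8) = 5/24.
The weights sum to 13/24.
So P(the pea under cup 2 | the dealer opened cup 1) = (1/3) / (13/24) = 8/13.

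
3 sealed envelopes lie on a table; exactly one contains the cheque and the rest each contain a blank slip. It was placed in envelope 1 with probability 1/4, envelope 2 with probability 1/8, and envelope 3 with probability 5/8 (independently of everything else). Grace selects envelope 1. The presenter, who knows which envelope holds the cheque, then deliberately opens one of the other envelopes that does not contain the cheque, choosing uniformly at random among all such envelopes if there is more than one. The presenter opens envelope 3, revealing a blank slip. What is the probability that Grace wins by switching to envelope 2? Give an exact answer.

Consider each possible location of the cheque in turn.
If it is in envelope 1 (prior 1/4): the presenter has 2 equally likely choices, so probability 1/2; weight (1/4)·(1/2) = 1/8.
If it is in envelope 2 (prior 1/8): the presenter has no choice, probability 1; weight (1/8)·1 = 1/8.
If it is in envelope 3 (prior 5/8): the presenter opened envelope 3, so this case is ruled out; weight (5/8)·0 = 0.
The weights sum to 1/4.
So P(the cheque in envelope 2 | the presenter opened envelope 3) = (1/8) / (1/4) = 1/2.

1/2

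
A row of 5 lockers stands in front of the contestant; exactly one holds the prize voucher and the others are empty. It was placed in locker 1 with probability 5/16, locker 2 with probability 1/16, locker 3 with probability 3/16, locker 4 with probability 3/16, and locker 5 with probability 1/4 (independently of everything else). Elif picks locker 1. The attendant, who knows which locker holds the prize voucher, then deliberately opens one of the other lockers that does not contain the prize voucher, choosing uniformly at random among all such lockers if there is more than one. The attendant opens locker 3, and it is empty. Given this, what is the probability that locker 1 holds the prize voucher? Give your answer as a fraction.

Apply Bayes' rule, conditioning on where the prize voucher actually is.
If it is in locker 1 (prior 5/16): the attendant has 4 equally likely choices, so probability 1/4; weight (5/16)·(1/4) = 5/64.
If it is in locker 2 (prior 1/16): the attendant has 3 equally likely choices, so probability 1/3; weight (1/16)·(1/3) = 1/48.
If it is in locker 3 (prior 3/16): the attendant opened locker 3, so this case is ruled out; weight (3/16)·0 = 0.
If it is in locker 4 (prior 3/16): the attendant has 3 equally likely choices, so probability 1/3; weight (3/16)·(1/3) = 1/16.
If it is in locker 5 (prior 1/4): the attendant has 3 equally likely choices, so probability 1/3; weight (1/4)·(1/3) = 1/12.
The weights sum to 47/192.
So P(the prize voucher in locker 1 | the attendant opened locker 3) = (5/64) / (47/192) = 15/47.

15/47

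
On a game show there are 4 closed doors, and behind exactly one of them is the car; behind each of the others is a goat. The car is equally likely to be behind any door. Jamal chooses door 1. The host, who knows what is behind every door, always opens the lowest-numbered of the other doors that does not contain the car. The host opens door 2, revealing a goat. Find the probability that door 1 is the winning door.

1/3

Consider each possible location of the car in turn.
If it is behind any of doors 1, 3, and 4 (prior 1/4 each): door 2 is the lowest-numbered option available, probability 1; weight (1/4)·1 = 1/4 each.
If it is behind door 2 (prior 1/4): the host opened door 2, so this case is ruled out; weight (1/4)·0 = 0.
The weights sum to 3/4.
So P(the car behind door 1 | the host opened door 2) = (1/4) / (3/4) = 1/3.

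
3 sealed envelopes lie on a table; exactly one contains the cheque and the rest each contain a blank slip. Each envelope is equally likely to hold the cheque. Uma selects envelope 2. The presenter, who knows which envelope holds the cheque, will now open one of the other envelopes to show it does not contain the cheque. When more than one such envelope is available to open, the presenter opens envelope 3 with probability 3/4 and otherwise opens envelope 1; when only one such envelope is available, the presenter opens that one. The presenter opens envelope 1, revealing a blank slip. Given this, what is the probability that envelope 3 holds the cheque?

4/5

Consider each possible location of the cheque in turn.
If it is in envelope 1 (prior 1/3): the presenter opened envelope 1, so this case is ruled out; weight (1/3)·0 = 0.
If it is in envelope 2 (prior 1/3): envelope 3 is available but not opened, probability 1/4; weight (1/3)·(1/4) = 1/12.
If it is in envelope 3 (prior 1/3): only envelope 1 is available, probability 1; weight (1/3)·1 = 1/3.
The weights sum to 5/12.
So P(the cheque in envelope 3 | the presenter opened envelope 1) = (1/3) / (5/12) = 4/5.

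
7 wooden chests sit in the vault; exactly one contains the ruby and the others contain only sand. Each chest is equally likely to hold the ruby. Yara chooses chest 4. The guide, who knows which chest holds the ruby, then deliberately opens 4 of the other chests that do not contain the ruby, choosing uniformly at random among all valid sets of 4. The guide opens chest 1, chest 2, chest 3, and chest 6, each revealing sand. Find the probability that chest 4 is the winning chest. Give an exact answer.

1/7

Apply Bayes' rule, conditioning on where the ruby actually is.
If it is in any of chests 1, 2, 3, and 6 (prior 1/7 each): that chest was opened and seen not to hold the prize — ruled out; weight (1/7)·0 = 0 each.
If it is in chest 4 (prior 1/7): the guide has 15 equally likely choices, so probability 1/15; weight (1/7)·(1/15) = 1/105.
If it is in either of chests 5 and 7 (prior 1/7 each): the guide has 5 equally likely choices, so probability 1/5; weight (1/7)·(1/5) = 1/35 each.
The weights sum to 1/15.
So P(the ruby in chest 4 | the guide opened chest 1, chest 2, chest 3, and chest 6) = (1/105) / (1/15) = 1/7.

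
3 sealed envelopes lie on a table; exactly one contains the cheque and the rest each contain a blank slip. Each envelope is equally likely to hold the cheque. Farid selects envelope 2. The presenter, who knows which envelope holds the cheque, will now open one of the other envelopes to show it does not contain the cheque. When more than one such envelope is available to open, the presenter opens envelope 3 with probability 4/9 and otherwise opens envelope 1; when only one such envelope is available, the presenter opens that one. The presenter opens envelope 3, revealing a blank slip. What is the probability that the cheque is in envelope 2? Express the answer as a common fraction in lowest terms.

4/13

Apply Bayes' rule, conditioning on where the cheque actually is.
If it is in envelope 1 (prior 1/3): only envelope 3 is available, probability 1; weight (1/3)·1 = 1/3.
If it is in envelope 2 (prior 1/3): envelope 3 is available, opened with probability 4/9; weight (1/3)·(4/9) = 4/27.
If it is in envelope 3 (prior 1/3): the presenter opened envelope 3, so this case is ruled out; weight (1/3)·0 = 0.
The weights sum to 13/27.
So P(the cheque in envelope 2 | the presenter opened envelope 3) = (4/27) / (13/27) = 4/13.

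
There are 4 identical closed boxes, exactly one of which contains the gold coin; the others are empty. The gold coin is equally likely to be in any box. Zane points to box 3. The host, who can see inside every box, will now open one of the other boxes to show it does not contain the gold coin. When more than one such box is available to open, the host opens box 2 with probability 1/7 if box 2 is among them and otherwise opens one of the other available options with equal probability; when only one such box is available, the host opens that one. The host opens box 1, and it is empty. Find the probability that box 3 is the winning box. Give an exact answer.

Condition on the true location of the gold coin.
If it is in box 1 (prior 1/4): the host opened box 1, so this case is ruled out; weight (1/4)·0 = 0.
If it is in box 2 (prior 1/4): box 2 holds the prize so is unavailable; the host chooses uniformly among the 2 others, probability 1/2; weight (1/4)·(1/2) = 1/8.
If it is in box 3 (prior 1/4): box 2 is available but not opened; box 1 gets probability (1 − 1/7)/2 = 3/7; weight (1/4)·(3/7) = 3/28.
If it is in box 4 (prior 1/4): box 2 is available but not opened, probability 6/7; weight (1/4)·(6/7) = 3/14.
The weights sum to 25/56.
So P(the gold coin in box 3 | the host opened box 1) = (3/28) / (25/56) = 6/25.

6/25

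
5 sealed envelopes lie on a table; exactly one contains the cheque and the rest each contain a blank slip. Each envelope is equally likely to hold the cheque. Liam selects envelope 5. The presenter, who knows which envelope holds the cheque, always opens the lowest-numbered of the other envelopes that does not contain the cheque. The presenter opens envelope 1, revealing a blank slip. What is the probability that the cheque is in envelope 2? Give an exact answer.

1/4

Apply Bayes' rule, conditioning on where the cheque actually is.
If it is in envelope 1 (prior 1/5): the presenter opened envelope 1, so this case is ruled out; weight (1/5)·0 = 0.
If it is in any of envelopes 2, 3, 4, and 5 (prior 1/5 each): envelope 1 is the lowest-numbered option available, probability 1; weight (1/5)·1 = 1/5 each.
The weights sum to 4/5.
So P(the cheque in envelope 2 | the presenter opened envelope 1) = (1/5) / (4/5) = 1/4.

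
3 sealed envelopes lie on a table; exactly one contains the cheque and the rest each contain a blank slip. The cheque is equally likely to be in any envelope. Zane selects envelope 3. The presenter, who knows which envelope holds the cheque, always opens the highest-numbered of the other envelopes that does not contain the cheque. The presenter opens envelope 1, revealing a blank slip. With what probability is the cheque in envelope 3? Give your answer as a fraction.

0

Condition on the true location of the cheque.
If it is in envelope 1 (prior 1/3): the presenter opened envelope 1, so this case is ruled out; weight (1/3)·0 = 0.
If it is in envelope 2 (prior 1/3): envelope 1 is the highest-numbered option available, probability 1; weight (1/3)·1 = 1/3.
If it is in envelope 3 (prior 1/3): the presenter would have opened envelope 2 instead, probability 0; weight (1/3)·0 = 0.
The weights sum to 1/3.
So P(the cheque in envelope 3 | the presenter opened envelope 1) = 0 / (1/3) = 0.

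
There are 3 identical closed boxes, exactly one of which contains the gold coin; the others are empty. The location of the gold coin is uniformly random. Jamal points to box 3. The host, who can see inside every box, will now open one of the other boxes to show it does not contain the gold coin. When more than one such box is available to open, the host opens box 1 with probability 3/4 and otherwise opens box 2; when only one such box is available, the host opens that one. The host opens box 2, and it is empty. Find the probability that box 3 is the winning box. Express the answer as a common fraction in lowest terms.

Consider each possible location of the gold coin in turn.
If it is in box 1 (prior 1/3): only box 2 is available, probability 1; weight (1/3)·1 = 1/3.
If it is in box 2 (prior 1/3): the host opened box 2, so this case is ruled out; weight (1/3)·0 = 0.
If it is in box 3 (prior 1/3): box 1 is available but not opened, probability 1/4; weight (1/3)·(1/4) = 1/12.
The weights sum to 5/12.
So P(the gold coin in box 3 | the host opened box 2) = (1/12) / (5/12) = 1/5.

1/5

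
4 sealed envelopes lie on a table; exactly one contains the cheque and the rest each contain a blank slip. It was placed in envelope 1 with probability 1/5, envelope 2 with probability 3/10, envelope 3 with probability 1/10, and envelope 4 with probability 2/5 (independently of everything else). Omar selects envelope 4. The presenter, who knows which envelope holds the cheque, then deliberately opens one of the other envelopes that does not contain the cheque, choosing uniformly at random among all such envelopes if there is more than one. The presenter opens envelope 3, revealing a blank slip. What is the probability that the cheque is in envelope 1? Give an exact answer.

6/23

Consider each possible location of the cheque in turn.
If it is in envelope 1 (prior 1/5): the presenter has 2 equally likely choices, so probability 1/2; weight (1/5)·(1/2) = 1/10.
If it is in envelope 2 (prior 3/10): the presenter has 2 equally likely choices, so probability 1/2; weight (3/10)·(1/2) = 3/20.
If it is in envelope 3 (prior 1/10): the presenter opened envelope 3, so this case is ruled out; weight (1/10)·0 = 0.
If it is in envelope 4 (prior 2/5): the presenter has 3 equally likely choices, so probability 1/3; weight (2/5)·(1/3) = 2/15.
The weights sum to 23/60.
So P(the cheque in envelope 1 | the presenter opened envelope 3) = (1/10) / (23/60) = 6/23.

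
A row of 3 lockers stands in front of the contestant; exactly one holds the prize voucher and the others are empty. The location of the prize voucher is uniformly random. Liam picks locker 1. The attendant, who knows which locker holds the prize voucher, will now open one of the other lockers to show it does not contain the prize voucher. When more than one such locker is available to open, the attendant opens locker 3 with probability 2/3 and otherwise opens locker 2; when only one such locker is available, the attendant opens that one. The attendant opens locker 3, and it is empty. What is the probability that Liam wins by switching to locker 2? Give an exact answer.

3/5

Condition on the true location of the prize voucher.
If it is in locker 1 (prior 1/3): locker 3 is available, opened with probability 2/3; weight (1/3)·(2/3) = 2/9.
If it is in locker 2 (prior 1/3): only locker 3 is available, probability 1; weight (1/3)·1 = 1/3.
If it is in locker 3 (prior 1/3): the attendant opened locker 3, so this case is ruled out; weight (1/3)·0 = 0.
The weights sum to 5/9.
So P(the prize voucher in locker 2 | the attendant opened locker 3) = (1/3) / (5/9) = 3/5.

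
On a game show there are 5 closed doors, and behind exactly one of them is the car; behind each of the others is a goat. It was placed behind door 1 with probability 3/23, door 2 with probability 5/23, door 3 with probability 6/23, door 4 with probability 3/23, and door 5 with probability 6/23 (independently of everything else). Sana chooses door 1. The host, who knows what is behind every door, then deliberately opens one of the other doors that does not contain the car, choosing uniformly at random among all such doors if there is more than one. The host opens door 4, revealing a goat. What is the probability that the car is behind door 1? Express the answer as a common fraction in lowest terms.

9/77

Condition on the true location of the car.
If it is behind door 1 (prior 3/23): the host has 4 equally likely choices, so probability 1/4; weight (3/23)·(1/4) = 3/92.
If it is behind door 2 (prior 5/23): the host has 3 equally likely choices, so probability 1/3; weight (5/23)·(1/3) = 5/69.
If it is behind either of doors 3 and 5 (prior 6/23 each): the host has 3 equally likely choices, so probability 1/3; weight (6/23)·(1/3) = 2/23 each.
If it is behind door 4 (prior 3/23): the host opened door 4, so this case is ruled out; weight (3/23)·0 = 0.
The weights sum to 77/276.
So P(the car behind door 1 | the host opened door 4) = (3/92) / (77/276) = 9/77.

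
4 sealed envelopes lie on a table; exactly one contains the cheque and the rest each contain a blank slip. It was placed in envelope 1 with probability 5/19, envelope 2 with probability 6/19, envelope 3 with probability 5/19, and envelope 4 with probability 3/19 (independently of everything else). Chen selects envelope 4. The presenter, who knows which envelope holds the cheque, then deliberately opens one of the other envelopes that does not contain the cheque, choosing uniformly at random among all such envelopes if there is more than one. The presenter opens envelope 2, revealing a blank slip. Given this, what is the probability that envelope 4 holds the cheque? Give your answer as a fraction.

Consider each possible location of the cheque in turn.
If it is in either of envelopes 1 and 3 (prior 5/19 each): the presenter has 2 equally likely choices, so probability 1/2; weight (5/19)·(1/2) = 5/38 each.
If it is in envelope 2 (prior 6/19): the presenter opened envelope 2, so this case is ruled out; weight (6/19)·0 = 0.
If it is in envelope 4 (prior 3/19): the presenter has 3 equally likely choices, so probability 1/3; weight (3/19)·(1/3) = 1/19.
The weights sum to 6/19.
So P(the cheque in envelope 4 | the presenter opened envelope 2) = (1/19) / (6/19) = 1/6.

1/6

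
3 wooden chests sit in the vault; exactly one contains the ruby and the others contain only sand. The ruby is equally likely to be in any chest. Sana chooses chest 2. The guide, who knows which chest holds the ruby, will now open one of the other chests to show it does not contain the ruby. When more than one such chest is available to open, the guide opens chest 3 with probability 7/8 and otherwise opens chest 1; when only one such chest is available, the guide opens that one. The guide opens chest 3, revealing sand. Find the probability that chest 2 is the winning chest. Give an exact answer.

7/15

Condition on the true location of the ruby.
If it is in chest 1 (prior 1/3): only chest 3 is available, probability 1; weight (1/3)·1 = 1/3.
If it is in chest 2 (prior 1/3): chest 3 is available, opened with probability 7/8; weight (1/3)·(7/8) = 7/24.
If it is in chest 3 (prior 1/3): the guide opened chest 3, so this case is ruled out; weight (1/3)·0 = 0.
The weights sum to 5/8.
So P(the ruby in chest 2 | the guide opened chest 3) = (7/24) / (5/8) = 7/15.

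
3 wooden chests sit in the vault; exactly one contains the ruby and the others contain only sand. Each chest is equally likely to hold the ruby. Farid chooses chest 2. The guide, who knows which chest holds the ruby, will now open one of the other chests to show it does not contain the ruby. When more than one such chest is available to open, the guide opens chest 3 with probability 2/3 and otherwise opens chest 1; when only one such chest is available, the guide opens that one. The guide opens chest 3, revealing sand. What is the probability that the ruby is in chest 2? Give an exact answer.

2/5

Condition on the true location of the ruby.
If it is in chest 1 (prior 1/3): only chest 3 is available, probability 1; weight (1/3)·1 = 1/3.
If it is in chest 2 (prior 1/3): chest 3 is available, opened with probability 2/3; weight (1/3)·(2/3) = 2/9.
If it is in chest 3 (prior 1/3): the guide opened chest 3, so this case is ruled out; weight (1/3)·0 = 0.
The weights sum to 5/9.
So P(the ruby in chest 2 | the guide opened chest 3) = (2/9) / (5/9) = 2/5.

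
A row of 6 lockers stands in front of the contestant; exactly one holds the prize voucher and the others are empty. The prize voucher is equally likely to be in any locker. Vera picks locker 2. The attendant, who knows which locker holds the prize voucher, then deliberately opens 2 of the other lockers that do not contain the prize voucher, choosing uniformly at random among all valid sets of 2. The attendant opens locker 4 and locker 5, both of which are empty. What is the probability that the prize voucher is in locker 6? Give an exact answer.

Consider each possible location of the prize voucher in turn.
If it is in any of lockers 1, 3, and 6 (prior 1/6 each): the attendant has 6 equally likely choices, so probability 1/6; weight (1/6)·(1/6) = 1/36 each.
If it is in locker 2 (prior 1/6): the attendant has 10 equally likely choices, so probability 1/10; weight (1/6)·(1/10) = 1/60.
If it is in either of lockers 4 and 5 (prior 1/6 each): that locker was opened and seen not to hold the prize — ruled out; weight (1/6)·0 = 0 each.
The weights sum to 1/10.
So P(the prize voucher in locker 6 | the attendant opened locker 4 and locker 5) = (1/36) / (1/10) = 5/18.

5/18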